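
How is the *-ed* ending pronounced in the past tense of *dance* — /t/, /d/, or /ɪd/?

/t/

The stem *dance* ends in a voiceless consonant other than /t/.
The -ed suffix is realized as /ɪd/ after /t, d/; as /t/ after other voiceless consonants; and as /d/ after other voiced sounds.
So -ed on *dance* is pronounced /t/.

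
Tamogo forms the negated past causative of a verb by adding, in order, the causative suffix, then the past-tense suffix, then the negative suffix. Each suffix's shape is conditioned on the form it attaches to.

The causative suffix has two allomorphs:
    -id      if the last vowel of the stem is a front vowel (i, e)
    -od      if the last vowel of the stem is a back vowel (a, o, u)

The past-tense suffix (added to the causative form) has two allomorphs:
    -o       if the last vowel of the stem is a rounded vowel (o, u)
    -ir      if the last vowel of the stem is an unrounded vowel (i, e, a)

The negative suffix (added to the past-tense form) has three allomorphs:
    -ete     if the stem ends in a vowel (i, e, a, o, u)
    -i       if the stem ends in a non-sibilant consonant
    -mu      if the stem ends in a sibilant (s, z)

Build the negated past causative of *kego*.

*kego*: last vowel = /o/, a back vowel → -od → *kegood*.
The causative form *kegood* — last vowel /o/ (a rounded vowel) → -o → *kegoodo*.
The past-tense form *kegoodo*: final sound = /o/, a vowel → -ete → *kegoodoete*.

kegoodoete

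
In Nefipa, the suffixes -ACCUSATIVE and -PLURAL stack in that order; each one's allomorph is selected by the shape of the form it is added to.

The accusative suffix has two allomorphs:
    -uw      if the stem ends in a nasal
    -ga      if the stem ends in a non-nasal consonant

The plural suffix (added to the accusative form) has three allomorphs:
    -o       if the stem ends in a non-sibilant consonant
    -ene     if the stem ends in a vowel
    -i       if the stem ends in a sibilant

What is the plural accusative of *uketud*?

The final consonant of *uketud* is /d/, which is non-nasal, so the accusative suffix is -ga, giving *uketudga*.
The final sound of the accusative form *uketudga* is /a/, which is a vowel, so the plural suffix is -ene, giving *uketudgaene*.

uketudgaene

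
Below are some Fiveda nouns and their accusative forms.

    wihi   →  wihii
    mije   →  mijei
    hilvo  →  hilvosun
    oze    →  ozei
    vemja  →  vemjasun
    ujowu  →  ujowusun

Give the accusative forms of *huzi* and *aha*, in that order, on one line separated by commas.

The pattern is front/back vowel harmony: -i when the last vowel of the stem is a front vowel (*wihi*, *mije*, *oze*); -sun when the last vowel of the stem is a back vowel (*hilvo*, *vemja*, *ujowu*).
*huzi*: last vowel = /i/, a front vowel → -i → *huzii*.
*aha*: last vowel = /a/, a back vowel → -sun → *ahasun*.

huzii, ahasun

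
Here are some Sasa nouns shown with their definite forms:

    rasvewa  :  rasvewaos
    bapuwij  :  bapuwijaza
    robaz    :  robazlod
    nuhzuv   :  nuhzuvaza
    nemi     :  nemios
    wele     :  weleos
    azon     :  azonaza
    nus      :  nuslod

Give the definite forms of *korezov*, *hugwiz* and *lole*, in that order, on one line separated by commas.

korezovaza, hugwizlod, loleos

Looking at the final sound of each stem: -lod when the stem ends in a sibilant (*robaz*, *nus*); -aza when the stem ends in a non-sibilant consonant (*bapuwij*, *nuhzuv*, *azon*); -os when the stem ends in a vowel (*rasvewa*, *nemi*, *wele*).
*korezov*: final sound = /v/, a non-sibilant consonant → -aza → *korezovaza*.
*hugwiz*: final sound = /z/, a sibilant → -lod → *hugwizlod*.
*lole* — final sound /e/ (a vowel) → -os → *loleos*.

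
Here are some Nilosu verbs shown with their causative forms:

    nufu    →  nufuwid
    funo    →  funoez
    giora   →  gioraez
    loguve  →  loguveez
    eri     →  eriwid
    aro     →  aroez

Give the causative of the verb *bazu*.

bazuwid

The suffix is conditioned by the last vowel: -wid when the last vowel of the stem is a high vowel (*nufu*, *eri*); -ez when the last vowel of the stem is a non-high vowel (*funo*, *giora*, *loguve*, *aro*).
*bazu*: last vowel = /u/, a high vowel → -wid → *bazuwid*.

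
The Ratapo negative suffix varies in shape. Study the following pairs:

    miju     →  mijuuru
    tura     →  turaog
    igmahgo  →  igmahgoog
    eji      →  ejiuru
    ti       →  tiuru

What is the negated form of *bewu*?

The pattern is height harmony: -uru when the last vowel of the stem is a high vowel (*miju*, *eji*, *ti*); -og when the last vowel of the stem is a non-high vowel (*tura*, *igmahgo*).
Since the last vowel of *bewu* is /u/ (a high vowel), it takes -uru, giving *bewuuru*.

bewuuru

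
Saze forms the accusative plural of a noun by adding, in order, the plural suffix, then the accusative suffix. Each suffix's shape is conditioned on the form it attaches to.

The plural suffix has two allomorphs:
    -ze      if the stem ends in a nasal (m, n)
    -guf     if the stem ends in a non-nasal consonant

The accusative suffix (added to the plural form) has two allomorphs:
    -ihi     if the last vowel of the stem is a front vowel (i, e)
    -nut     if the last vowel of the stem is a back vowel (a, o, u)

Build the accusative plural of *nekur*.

nekurgufnut

The final consonant of *nekur* is /r/, which is non-nasal, so the plural suffix is -guf, giving *nekurguf*.
The plural form *nekurguf*: last vowel = /u/, a back vowel → -nut → *nekurgufnut*.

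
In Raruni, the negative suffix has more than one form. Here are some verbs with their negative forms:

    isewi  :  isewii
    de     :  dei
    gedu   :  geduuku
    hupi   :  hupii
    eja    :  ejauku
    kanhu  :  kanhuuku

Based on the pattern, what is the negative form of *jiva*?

The alternation tracks the last vowel of the stem — -i when the last vowel of the stem is a front vowel (*isewi*, *de*, *hupi*); -uku when the last vowel of the stem is a back vowel (*gedu*, *eja*, *kanhu*).
*jiva*: last vowel = /a/, a back vowel → -uku → *jivauku*.

jivauku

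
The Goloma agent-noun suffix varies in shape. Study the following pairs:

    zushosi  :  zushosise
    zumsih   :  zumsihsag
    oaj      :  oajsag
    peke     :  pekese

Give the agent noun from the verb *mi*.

mise

Looking at the final sound of each stem: -sag when the stem ends in a consonant (*zumsih*, *oaj*); -se when the stem ends in a vowel (*zushosi*, *peke*).
The final sound of *mi* is /i/, which is a vowel, so the suffix is -se, giving *mise*.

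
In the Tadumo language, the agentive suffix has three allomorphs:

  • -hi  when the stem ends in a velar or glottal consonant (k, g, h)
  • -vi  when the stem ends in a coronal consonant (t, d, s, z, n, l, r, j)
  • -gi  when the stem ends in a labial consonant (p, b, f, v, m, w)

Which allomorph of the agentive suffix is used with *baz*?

-vi

*baz* — final consonant /z/ (coronal) → -vi.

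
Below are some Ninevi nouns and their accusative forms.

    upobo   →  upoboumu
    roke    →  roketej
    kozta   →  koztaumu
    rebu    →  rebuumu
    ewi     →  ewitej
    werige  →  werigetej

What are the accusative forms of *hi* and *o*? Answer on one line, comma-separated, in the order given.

hitej, oumu

The suffix is conditioned by the last vowel: -tej when the last vowel of the stem is a front vowel (*roke*, *ewi*, *werige*); -umu when the last vowel of the stem is a back vowel (*upobo*, *kozta*, *rebu*).
*hi* — last vowel /i/ (a front vowel) → -tej → *hitej*.
*o* — last vowel /o/ (a back vowel) → -umu → *oumu*.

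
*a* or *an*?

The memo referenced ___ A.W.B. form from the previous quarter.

an

The indefinite article is chosen by the initial *sound* of the following word, not its spelling.
The initialism *A.W.B.* is read letter by letter; the first letter, A, is pronounced /eɪ/, which begins with a vowel sound.
So the article is *an*: The memo referenced an A.W.B. form from the previous quarter.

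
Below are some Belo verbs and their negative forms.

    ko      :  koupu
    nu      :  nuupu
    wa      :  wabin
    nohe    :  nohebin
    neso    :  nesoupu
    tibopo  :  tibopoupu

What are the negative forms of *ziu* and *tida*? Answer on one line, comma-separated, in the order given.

Looking at the last vowel of each stem: -upu when the last vowel of the stem is a rounded vowel (*ko*, *nu*, *neso*, *tibopo*); -bin when the last vowel of the stem is an unrounded vowel (*wa*, *nohe*).
*ziu*: last vowel = /u/, a rounded vowel → -upu → *ziuupu*.
*tida*: last vowel = /a/, an unrounded vowel → -bin → *tidabin*.

ziuupu, tidabin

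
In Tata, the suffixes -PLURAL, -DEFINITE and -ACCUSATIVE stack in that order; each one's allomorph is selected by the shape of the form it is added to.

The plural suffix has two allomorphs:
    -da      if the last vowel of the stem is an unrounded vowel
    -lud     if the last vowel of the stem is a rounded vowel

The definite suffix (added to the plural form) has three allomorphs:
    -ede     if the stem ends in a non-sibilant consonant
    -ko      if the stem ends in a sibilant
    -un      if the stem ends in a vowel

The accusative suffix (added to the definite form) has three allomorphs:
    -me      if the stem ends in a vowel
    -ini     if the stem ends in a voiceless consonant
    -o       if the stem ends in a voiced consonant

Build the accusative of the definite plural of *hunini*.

*hunini*: last vowel = /i/, an unrounded vowel → -da → *huninida*.
The final sound of the plural form *huninida* is /a/, which is a vowel, so the definite suffix is -un, giving *huninidaun*.
Since the final sound of the definite form *huninidaun* is /n/ (a voiced consonant), it takes -o, giving *huninidauno*.

huninidauno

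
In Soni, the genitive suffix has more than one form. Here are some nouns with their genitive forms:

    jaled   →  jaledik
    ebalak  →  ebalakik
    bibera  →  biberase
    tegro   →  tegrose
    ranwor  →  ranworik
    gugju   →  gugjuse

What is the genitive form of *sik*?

The pattern is consonant vs. vowel: -ik when the stem ends in a consonant (*jaled*, *ebalak*, *ranwor*); -se when the stem ends in a vowel (*bibera*, *tegro*, *gugju*).
Since the final sound of *sik* is /k/ (a consonant), it takes -ik, giving *sikik*.

sikik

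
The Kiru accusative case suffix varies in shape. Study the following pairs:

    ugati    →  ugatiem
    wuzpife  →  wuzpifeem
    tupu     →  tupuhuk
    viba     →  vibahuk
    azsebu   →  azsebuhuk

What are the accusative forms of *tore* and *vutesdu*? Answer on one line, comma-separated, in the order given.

toreem, vutesduhuk

Looking at the last vowel of each stem: -em when the last vowel of the stem is a front vowel (*ugati*, *wuzpife*); -huk when the last vowel of the stem is a back vowel (*tupu*, *viba*, *azsebu*).
The last vowel of *tore* is /e/, which is a front vowel, so the suffix is -em, giving *toreem*.
*vutesdu* — last vowel /u/ (a back vowel) → -huk → *vutesduhuk*.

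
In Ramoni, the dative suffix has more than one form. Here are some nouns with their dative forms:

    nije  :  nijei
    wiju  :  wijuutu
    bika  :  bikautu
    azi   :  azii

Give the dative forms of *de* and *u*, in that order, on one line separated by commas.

dei, uutu

The pattern is front/back vowel harmony: -i when the last vowel of the stem is a front vowel (*nije*, *azi*); -utu when the last vowel of the stem is a back vowel (*wiju*, *bika*).
Since the last vowel of *de* is /e/ (a front vowel), it takes -i, giving *dei*.
Since the last vowel of *u* is /u/ (a back vowel), it takes -utu, giving *uutu*.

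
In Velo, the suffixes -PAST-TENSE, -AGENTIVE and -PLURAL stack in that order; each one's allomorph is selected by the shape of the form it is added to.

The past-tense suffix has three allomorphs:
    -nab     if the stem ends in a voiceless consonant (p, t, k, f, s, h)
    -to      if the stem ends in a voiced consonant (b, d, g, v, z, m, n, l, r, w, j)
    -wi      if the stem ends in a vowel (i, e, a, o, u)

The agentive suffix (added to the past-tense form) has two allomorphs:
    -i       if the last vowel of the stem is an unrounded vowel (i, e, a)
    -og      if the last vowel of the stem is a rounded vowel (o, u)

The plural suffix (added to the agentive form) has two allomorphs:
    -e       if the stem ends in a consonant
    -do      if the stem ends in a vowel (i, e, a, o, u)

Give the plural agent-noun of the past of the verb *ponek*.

*ponek*: final sound = /k/, a voiceless consonant → -nab → *poneknab*.
The last vowel of the past-tense form *poneknab* is /a/, which is an unrounded vowel, so the agentive suffix is -i, giving *poneknabi*.
The agentive form *poneknabi* — final sound /i/ (a vowel) → -do → *poneknabido*.

poneknabido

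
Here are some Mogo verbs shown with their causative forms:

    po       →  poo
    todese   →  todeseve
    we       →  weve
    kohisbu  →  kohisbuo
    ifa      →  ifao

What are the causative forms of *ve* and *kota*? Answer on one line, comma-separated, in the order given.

veve, kotao

The alternation tracks the last vowel of the stem — -ve when the last vowel of the stem is a front vowel (*todese*, *we*); -o when the last vowel of the stem is a back vowel (*po*, *kohisbu*, *ifa*).
Since the last vowel of *ve* is /e/ (a front vowel), it takes -ve, giving *veve*.
*kota* — last vowel /a/ (a back vowel) → -o → *kotao*.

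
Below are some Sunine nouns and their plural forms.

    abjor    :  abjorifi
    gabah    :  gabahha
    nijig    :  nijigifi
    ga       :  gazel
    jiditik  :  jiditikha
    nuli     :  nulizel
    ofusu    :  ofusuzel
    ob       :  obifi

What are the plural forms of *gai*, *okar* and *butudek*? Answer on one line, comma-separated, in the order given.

The alternation tracks the final sound of the stem — -ha when the stem ends in a voiceless consonant (*gabah*, *jiditik*); -ifi when the stem ends in a voiced consonant (*abjor*, *nijig*, *ob*); -zel when the stem ends in a vowel (*ga*, *nuli*, *ofusu*).
Since the final sound of *gai* is /i/ (a vowel), it takes -zel, giving *gaizel*.
The final sound of *okar* is /r/, which is a voiced consonant, so the suffix is -ifi, giving *okarifi*.
*butudek*: final sound = /k/, a voiceless consonant → -ha → *butudekha*.

gaizel, okarifi, butudekha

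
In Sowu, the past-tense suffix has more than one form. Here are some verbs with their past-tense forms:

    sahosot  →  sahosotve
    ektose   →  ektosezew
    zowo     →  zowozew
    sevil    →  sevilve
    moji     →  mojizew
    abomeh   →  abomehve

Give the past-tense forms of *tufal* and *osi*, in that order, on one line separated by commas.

The pattern is consonant vs. vowel: -ve when the stem ends in a consonant (*sahosot*, *sevil*, *abomeh*); -zew when the stem ends in a vowel (*ektose*, *zowo*, *moji*).
Since the final sound of *tufal* is /l/ (a consonant), it takes -ve, giving *tufalve*.
*osi* — final sound /i/ (a vowel) → -zew → *osizew*.

tufalve, osizew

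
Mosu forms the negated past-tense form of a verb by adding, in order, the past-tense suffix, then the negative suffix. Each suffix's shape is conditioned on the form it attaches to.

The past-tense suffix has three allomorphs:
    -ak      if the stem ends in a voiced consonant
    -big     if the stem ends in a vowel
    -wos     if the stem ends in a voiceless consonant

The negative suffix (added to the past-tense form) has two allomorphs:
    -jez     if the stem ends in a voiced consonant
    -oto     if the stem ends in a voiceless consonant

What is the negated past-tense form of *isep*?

*isep* — final sound /p/ (a voiceless consonant) → -wos → *isepwos*.
The past-tense form *isepwos* — final consonant /s/ (voiceless) → -oto → *isepwosoto*.

isepwosoto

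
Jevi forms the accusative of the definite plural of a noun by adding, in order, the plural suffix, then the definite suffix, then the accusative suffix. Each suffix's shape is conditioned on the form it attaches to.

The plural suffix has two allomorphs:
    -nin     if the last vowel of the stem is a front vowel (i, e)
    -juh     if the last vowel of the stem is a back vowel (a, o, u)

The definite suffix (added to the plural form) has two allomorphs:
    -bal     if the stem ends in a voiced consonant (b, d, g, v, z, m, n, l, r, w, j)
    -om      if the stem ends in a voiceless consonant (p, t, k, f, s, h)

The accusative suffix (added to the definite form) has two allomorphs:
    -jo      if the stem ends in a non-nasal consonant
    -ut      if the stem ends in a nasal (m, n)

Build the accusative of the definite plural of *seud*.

The last vowel of *seud* is /u/, which is a back vowel, so the plural suffix is -juh, giving *seudjuh*.
The plural form *seudjuh*: final consonant = /h/, voiceless → -om → *seudjuhom*.
The definite form *seudjuhom* — final consonant /m/ (a nasal) → -ut → *seudjuhomut*.

seudjuhomut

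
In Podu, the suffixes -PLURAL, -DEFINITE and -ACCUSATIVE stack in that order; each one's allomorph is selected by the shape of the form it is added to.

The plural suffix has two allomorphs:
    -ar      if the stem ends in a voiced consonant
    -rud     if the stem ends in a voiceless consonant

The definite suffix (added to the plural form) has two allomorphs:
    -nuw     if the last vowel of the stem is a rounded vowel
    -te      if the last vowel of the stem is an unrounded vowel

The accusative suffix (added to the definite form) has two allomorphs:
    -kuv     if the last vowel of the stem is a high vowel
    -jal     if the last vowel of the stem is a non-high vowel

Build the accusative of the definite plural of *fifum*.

fifumartejal

*fifum*: final consonant = /m/, voiced → -ar → *fifumar*.
The last vowel of the plural form *fifumar* is /a/, which is an unrounded vowel, so the definite suffix is -te, giving *fifumarte*.
The definite form *fifumarte*: last vowel = /e/, a non-high vowel → -jal → *fifumartejal*.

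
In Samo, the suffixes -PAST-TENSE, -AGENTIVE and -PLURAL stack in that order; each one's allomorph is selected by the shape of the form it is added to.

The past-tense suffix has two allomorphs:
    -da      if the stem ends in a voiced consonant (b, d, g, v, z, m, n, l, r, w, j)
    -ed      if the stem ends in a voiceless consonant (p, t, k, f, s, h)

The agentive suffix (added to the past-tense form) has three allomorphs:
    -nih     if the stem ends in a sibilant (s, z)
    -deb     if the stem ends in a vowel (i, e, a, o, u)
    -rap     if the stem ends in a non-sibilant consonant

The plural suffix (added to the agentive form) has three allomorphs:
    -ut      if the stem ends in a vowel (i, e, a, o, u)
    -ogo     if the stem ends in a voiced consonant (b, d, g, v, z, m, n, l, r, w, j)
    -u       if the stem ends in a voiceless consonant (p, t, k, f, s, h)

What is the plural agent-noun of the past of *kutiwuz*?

*kutiwuz* — final consonant /z/ (voiced) → -da → *kutiwuzda*.
The past-tense form *kutiwuzda*: final sound = /a/, a vowel → -deb → *kutiwuzdadeb*.
The agentive form *kutiwuzdadeb* — final sound /b/ (a voiced consonant) → -ogo → *kutiwuzdadebogo*.

kutiwuzdadebogo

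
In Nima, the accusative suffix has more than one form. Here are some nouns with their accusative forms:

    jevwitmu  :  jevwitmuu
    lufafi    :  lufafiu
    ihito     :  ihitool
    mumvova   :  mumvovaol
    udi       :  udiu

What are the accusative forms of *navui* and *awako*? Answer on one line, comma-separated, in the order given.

The alternation tracks the last vowel of the stem — -u when the last vowel of the stem is a high vowel (*jevwitmu*, *lufafi*, *udi*); -ol when the last vowel of the stem is a non-high vowel (*ihito*, *mumvova*).
*navui*: last vowel = /i/, a high vowel → -u → *navuiu*.
*awako* — last vowel /o/ (a non-high vowel) → -ol → *awakool*.

navuiu, awakool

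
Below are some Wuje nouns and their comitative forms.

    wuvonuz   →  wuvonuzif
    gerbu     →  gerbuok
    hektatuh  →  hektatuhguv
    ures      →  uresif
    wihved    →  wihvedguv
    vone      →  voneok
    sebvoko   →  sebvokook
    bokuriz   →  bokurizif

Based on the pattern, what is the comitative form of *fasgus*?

The alternation tracks the final sound of the stem — -if when the stem ends in a sibilant (*wuvonuz*, *ures*, *bokuriz*); -guv when the stem ends in a non-sibilant consonant (*hektatuh*, *wihved*); -ok when the stem ends in a vowel (*gerbu*, *vone*, *sebvoko*).
Since the final sound of *fasgus* is /s/ (a sibilant), it takes -if, giving *fasgusif*.

fasgusif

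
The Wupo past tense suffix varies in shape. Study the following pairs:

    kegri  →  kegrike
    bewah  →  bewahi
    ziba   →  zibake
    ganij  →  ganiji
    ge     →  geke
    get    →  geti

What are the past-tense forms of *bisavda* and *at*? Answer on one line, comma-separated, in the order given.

bisavdake, ati

The pattern is consonant vs. vowel: -i when the stem ends in a consonant (*bewah*, *ganij*, *get*); -ke when the stem ends in a vowel (*kegri*, *ziba*, *ge*).
*bisavda*: final sound = /a/, a vowel → -ke → *bisavdake*.
The final sound of *at* is /t/, which is a consonant, so the suffix is -i, giving *ati*.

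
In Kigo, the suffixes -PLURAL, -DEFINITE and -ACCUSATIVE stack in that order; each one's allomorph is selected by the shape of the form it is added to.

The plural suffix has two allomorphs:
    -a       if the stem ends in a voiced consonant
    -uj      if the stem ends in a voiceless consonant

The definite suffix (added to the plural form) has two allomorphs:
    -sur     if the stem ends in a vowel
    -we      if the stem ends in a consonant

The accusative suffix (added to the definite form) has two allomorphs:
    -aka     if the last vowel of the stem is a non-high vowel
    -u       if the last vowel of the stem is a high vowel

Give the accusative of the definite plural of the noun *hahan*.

hahanasuru

*hahan*: final consonant = /n/, voiced → -a → *hahana*.
The final sound of the plural form *hahana* is /a/, which is a vowel, so the definite suffix is -sur, giving *hahanasur*.
The definite form *hahanasur*: last vowel = /u/, a high vowel → -u → *hahanasuru*.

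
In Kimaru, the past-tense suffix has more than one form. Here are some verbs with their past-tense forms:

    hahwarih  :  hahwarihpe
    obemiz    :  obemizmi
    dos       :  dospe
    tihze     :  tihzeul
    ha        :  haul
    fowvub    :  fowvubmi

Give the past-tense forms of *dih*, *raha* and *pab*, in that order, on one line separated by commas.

The alternation tracks the final sound of the stem — -pe when the stem ends in a voiceless consonant (*hahwarih*, *dos*); -mi when the stem ends in a voiced consonant (*obemiz*, *fowvub*); -ul when the stem ends in a vowel (*tihze*, *ha*).
*dih* — final sound /h/ (a voiceless consonant) → -pe → *dihpe*.
Since the final sound of *raha* is /a/ (a vowel), it takes -ul, giving *rahaul*.
The final sound of *pab* is /b/, which is a voiced consonant, so the suffix is -mi, giving *pabmi*.

dihpe, rahaul, pabmi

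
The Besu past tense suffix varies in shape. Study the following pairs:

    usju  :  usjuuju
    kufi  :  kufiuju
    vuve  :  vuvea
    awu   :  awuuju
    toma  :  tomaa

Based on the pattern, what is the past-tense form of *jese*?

The suffix is conditioned by the last vowel: -uju when the last vowel of the stem is a high vowel (*usju*, *kufi*, *awu*); -a when the last vowel of the stem is a non-high vowel (*vuve*, *toma*).
Since the last vowel of *jese* is /e/ (a non-high vowel), it takes -a, giving *jesea*.

jesea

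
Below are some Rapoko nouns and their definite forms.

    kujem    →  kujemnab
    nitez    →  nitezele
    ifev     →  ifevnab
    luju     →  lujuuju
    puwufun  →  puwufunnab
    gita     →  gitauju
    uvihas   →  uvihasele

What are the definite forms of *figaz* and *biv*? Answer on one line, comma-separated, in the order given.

figazele, bivnab

The suffix is conditioned by the final sound: -ele when the stem ends in a sibilant (*nitez*, *uvihas*); -nab when the stem ends in a non-sibilant consonant (*kujem*, *ifev*, *puwufun*); -uju when the stem ends in a vowel (*luju*, *gita*).
The final sound of *figaz* is /z/, which is a sibilant, so the suffix is -ele, giving *figazele*.
*biv* — final sound /v/ (a non-sibilant consonant) → -nab → *bivnab*.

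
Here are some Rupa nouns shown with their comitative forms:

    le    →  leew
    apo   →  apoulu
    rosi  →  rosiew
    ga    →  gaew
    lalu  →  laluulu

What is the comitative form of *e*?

The pattern is rounding harmony: -ulu when the last vowel of the stem is a rounded vowel (*apo*, *lalu*); -ew when the last vowel of the stem is an unrounded vowel (*le*, *rosi*, *ga*).
*e*: last vowel = /e/, an unrounded vowel → -ew → *eew*.

eew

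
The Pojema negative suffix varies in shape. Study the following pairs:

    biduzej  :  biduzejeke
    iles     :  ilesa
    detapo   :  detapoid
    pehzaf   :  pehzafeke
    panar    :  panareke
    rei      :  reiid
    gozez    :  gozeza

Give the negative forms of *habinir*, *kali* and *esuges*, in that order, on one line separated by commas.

habinireke, kaliid, esugesa

The alternation tracks the final sound of the stem — -a when the stem ends in a sibilant (*iles*, *gozez*); -eke when the stem ends in a non-sibilant consonant (*biduzej*, *pehzaf*, *panar*); -id when the stem ends in a vowel (*detapo*, *rei*).
Since the final sound of *habinir* is /r/ (a non-sibilant consonant), it takes -eke, giving *habinireke*.
The final sound of *kali* is /i/, which is a vowel, so the suffix is -id, giving *kaliid*.
*esuges*: final sound = /s/, a sibilant → -a → *esugesa*.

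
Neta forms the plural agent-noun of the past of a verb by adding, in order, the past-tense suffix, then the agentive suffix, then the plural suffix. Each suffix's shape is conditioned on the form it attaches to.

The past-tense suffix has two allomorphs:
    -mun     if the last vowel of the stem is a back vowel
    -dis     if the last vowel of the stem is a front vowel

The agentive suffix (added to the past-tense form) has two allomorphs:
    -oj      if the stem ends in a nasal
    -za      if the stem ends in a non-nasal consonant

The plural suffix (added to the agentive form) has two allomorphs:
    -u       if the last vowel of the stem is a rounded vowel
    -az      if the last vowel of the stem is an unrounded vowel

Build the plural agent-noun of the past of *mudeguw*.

The last vowel of *mudeguw* is /u/, which is a back vowel, so the past-tense suffix is -mun, giving *mudeguwmun*.
The final consonant of the past-tense form *mudeguwmun* is /n/, which is a nasal, so the agentive suffix is -oj, giving *mudeguwmunoj*.
The last vowel of the agentive form *mudeguwmunoj* is /o/, which is a rounded vowel, so the plural suffix is -u, giving *mudeguwmunoju*.

mudeguwmunoju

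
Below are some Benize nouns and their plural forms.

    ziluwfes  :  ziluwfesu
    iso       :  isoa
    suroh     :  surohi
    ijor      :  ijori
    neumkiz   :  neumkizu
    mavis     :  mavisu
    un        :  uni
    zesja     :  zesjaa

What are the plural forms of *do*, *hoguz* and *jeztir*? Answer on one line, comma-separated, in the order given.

doa, hoguzu, jeztiri

The suffix is conditioned by the final sound: -u when the stem ends in a sibilant (*ziluwfes*, *neumkiz*, *mavis*); -i when the stem ends in a non-sibilant consonant (*suroh*, *ijor*, *un*); -a when the stem ends in a vowel (*iso*, *zesja*).
The final sound of *do* is /o/, which is a vowel, so the suffix is -a, giving *doa*.
The final sound of *hoguz* is /z/, which is a sibilant, so the suffix is -u, giving *hoguzu*.
*jeztir*: final sound = /r/, a non-sibilant consonant → -i → *jeztiri*.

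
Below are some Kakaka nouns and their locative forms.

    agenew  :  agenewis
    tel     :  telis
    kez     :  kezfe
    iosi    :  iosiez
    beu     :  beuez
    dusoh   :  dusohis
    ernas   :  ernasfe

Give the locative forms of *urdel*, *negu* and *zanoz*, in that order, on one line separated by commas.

urdelis, neguez, zanozfe

Looking at the final sound of each stem: -fe when the stem ends in a sibilant (*kez*, *ernas*); -is when the stem ends in a non-sibilant consonant (*agenew*, *tel*, *dusoh*); -ez when the stem ends in a vowel (*iosi*, *beu*).
*urdel*: final sound = /l/, a non-sibilant consonant → -is → *urdelis*.
*negu*: final sound = /u/, a vowel → -ez → *neguez*.
The final sound of *zanoz* is /z/, which is a sibilant, so the suffix is -fe, giving *zanozfe*.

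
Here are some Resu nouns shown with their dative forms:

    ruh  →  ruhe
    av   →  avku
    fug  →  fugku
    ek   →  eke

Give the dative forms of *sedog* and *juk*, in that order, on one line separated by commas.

The pattern is voicing of the final consonant: -e when the stem ends in a voiceless consonant (*ruh*, *ek*); -ku when the stem ends in a voiced consonant (*av*, *fug*).
The final consonant of *sedog* is /g/, which is voiced, so the suffix is -ku, giving *sedogku*.
The final consonant of *juk* is /k/, which is voiceless, so the suffix is -e, giving *juke*.

sedogku, juke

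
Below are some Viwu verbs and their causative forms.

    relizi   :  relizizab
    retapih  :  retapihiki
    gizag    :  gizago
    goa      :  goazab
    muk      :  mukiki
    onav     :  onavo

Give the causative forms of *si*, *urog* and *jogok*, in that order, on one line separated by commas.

The pattern is voicing of the final sound: -iki when the stem ends in a voiceless consonant (*retapih*, *muk*); -o when the stem ends in a voiced consonant (*gizag*, *onav*); -zab when the stem ends in a vowel (*relizi*, *goa*).
*si* — final sound /i/ (a vowel) → -zab → *sizab*.
*urog* — final sound /g/ (a voiced consonant) → -o → *urogo*.
The final sound of *jogok* is /k/, which is a voiceless consonant, so the suffix is -iki, giving *jogokiki*.

sizab, urogo, jogokiki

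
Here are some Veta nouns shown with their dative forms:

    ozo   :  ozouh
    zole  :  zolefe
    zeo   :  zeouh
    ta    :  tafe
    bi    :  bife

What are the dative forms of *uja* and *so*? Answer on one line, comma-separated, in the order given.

The suffix is conditioned by the last vowel: -uh when the last vowel of the stem is a rounded vowel (*ozo*, *zeo*); -fe when the last vowel of the stem is an unrounded vowel (*zole*, *ta*, *bi*).
The last vowel of *uja* is /a/, which is an unrounded vowel, so the suffix is -fe, giving *ujafe*.
*so* — last vowel /o/ (a rounded vowel) → -uh → *souh*.

ujafe, souh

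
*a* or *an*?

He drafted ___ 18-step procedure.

an

The indefinite article is chosen by the initial *sound* of the following word, not its spelling.
The number *18* is spoken "eighteen", beginning with /ˌeɪˈtiːn/ — a vowel sound.
So the article is *an*: He drafted an 18-step procedure.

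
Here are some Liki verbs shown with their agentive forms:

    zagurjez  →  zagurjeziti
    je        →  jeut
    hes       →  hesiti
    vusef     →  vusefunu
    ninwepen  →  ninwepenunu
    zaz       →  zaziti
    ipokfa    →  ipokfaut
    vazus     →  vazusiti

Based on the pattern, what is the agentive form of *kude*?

kudeut

The pattern is sibilance of the final sound: -iti when the stem ends in a sibilant (*zagurjez*, *hes*, *zaz*, *vazus*); -unu when the stem ends in a non-sibilant consonant (*vusef*, *ninwepen*); -ut when the stem ends in a vowel (*je*, *ipokfa*).
The final sound of *kude* is /e/, which is a vowel, so the suffix is -ut, giving *kudeut*.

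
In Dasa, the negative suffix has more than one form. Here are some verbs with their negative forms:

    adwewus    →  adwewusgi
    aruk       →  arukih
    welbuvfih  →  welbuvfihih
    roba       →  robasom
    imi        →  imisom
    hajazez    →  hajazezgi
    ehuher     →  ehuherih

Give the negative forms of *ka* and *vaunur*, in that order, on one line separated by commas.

kasom, vaunurih

Looking at the final sound of each stem: -gi when the stem ends in a sibilant (*adwewus*, *hajazez*); -ih when the stem ends in a non-sibilant consonant (*aruk*, *welbuvfih*, *ehuher*); -som when the stem ends in a vowel (*roba*, *imi*).
*ka* — final sound /a/ (a vowel) → -som → *kasom*.
Since the final sound of *vaunur* is /r/ (a non-sibilant consonant), it takes -ih, giving *vaunurih*.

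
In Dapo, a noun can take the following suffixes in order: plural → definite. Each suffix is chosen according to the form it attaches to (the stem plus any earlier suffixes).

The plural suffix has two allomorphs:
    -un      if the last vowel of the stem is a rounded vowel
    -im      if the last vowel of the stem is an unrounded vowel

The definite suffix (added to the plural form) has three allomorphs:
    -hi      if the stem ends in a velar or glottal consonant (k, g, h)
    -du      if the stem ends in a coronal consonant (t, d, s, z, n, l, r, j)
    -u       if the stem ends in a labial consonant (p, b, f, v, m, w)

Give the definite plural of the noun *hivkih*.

*hivkih*: last vowel = /i/, an unrounded vowel → -im → *hivkihim*.
Since the final consonant of the plural form *hivkihim* is /m/ (labial), it takes -u, giving *hivkihimu*.

hivkihimu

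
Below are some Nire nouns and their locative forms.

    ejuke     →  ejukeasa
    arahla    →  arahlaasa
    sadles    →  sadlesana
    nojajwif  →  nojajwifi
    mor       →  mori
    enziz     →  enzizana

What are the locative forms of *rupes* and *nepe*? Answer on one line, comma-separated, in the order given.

rupesana, nepeasa

Looking at the final sound of each stem: -ana when the stem ends in a sibilant (*sadles*, *enziz*); -i when the stem ends in a non-sibilant consonant (*nojajwif*, *mor*); -asa when the stem ends in a vowel (*ejuke*, *arahla*).
Since the final sound of *rupes* is /s/ (a sibilant), it takes -ana, giving *rupesana*.
*nepe* — final sound /e/ (a vowel) → -asa → *nepeasa*.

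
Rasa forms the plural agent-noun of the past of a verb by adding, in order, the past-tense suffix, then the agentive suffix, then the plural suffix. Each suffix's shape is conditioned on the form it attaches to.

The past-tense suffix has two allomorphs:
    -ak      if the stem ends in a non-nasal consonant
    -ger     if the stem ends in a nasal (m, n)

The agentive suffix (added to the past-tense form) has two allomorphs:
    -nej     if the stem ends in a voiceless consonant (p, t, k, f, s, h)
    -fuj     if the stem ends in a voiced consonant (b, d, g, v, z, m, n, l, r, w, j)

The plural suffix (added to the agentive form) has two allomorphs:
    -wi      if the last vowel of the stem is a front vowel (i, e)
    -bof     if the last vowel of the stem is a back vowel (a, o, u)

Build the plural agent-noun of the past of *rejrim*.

rejrimgerfujbof

*rejrim* — final consonant /m/ (a nasal) → -ger → *rejrimger*.
The final consonant of the past-tense form *rejrimger* is /r/, which is voiced, so the agentive suffix is -fuj, giving *rejrimgerfuj*.
The agentive form *rejrimgerfuj*: last vowel = /u/, a back vowel → -bof → *rejrimgerfujbof*.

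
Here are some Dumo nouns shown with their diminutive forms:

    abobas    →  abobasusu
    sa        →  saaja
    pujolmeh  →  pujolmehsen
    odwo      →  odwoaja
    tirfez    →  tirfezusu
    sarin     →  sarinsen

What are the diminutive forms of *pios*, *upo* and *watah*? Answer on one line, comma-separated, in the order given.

piosusu, upoaja, watahsen

Looking at the final sound of each stem: -usu when the stem ends in a sibilant (*abobas*, *tirfez*); -sen when the stem ends in a non-sibilant consonant (*pujolmeh*, *sarin*); -aja when the stem ends in a vowel (*sa*, *odwo*).
Since the final sound of *pios* is /s/ (a sibilant), it takes -usu, giving *piosusu*.
Since the final sound of *upo* is /o/ (a vowel), it takes -aja, giving *upoaja*.
Since the final sound of *watah* is /h/ (a non-sibilant consonant), it takes -sen, giving *watahsen*.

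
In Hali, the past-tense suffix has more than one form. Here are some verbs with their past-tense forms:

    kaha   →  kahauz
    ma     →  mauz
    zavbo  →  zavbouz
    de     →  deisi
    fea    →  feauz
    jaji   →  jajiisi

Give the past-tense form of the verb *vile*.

The suffix is conditioned by the last vowel: -isi when the last vowel of the stem is a front vowel (*de*, *jaji*); -uz when the last vowel of the stem is a back vowel (*kaha*, *ma*, *zavbo*, *fea*).
*vile*: last vowel = /e/, a front vowel → -isi → *vileisi*.

vileisi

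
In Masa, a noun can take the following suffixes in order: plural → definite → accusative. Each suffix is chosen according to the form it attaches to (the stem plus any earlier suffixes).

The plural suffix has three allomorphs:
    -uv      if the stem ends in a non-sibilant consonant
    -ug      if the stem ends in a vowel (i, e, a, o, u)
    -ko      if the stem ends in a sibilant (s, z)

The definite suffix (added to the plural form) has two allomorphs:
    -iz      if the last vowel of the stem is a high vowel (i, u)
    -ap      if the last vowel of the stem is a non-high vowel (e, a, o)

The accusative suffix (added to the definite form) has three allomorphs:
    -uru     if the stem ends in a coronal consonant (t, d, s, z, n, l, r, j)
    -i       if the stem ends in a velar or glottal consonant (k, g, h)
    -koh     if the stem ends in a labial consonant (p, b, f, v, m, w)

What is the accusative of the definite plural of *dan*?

danuvizuru

The final sound of *dan* is /n/, which is a non-sibilant consonant, so the plural suffix is -uv, giving *danuv*.
Since the last vowel of the plural form *danuv* is /u/ (a high vowel), it takes -iz, giving *danuviz*.
The final consonant of the definite form *danuviz* is /z/, which is coronal, so the accusative suffix is -uru, giving *danuvizuru*.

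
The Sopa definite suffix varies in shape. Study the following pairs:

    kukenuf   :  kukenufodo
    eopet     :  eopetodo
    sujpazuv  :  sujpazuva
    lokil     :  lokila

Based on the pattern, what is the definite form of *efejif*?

efejifodo

The pattern is voicing of the final consonant: -odo when the stem ends in a voiceless consonant (*kukenuf*, *eopet*); -a when the stem ends in a voiced consonant (*sujpazuv*, *lokil*).
*efejif*: final consonant = /f/, voiceless → -odo → *efejifodo*.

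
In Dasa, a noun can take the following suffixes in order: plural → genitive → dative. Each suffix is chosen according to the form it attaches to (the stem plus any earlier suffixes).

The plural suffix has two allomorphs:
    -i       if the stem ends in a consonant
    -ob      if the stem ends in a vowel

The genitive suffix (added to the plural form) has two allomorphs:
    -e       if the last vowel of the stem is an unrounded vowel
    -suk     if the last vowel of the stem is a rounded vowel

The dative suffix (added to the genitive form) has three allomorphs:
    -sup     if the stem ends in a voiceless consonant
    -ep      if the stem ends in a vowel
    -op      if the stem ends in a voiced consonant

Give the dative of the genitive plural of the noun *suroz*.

surozieep

Since the final sound of *suroz* is /z/ (a consonant), it takes -i, giving *surozi*.
The plural form *surozi* — last vowel /i/ (an unrounded vowel) → -e → *surozie*.
The genitive form *surozie*: final sound = /e/, a vowel → -ep → *surozieep*.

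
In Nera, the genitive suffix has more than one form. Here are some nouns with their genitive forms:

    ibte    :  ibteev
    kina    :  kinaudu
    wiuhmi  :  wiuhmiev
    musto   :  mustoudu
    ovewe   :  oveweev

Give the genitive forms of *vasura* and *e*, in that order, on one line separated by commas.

vasuraudu, eev

The pattern is front/back vowel harmony: -ev when the last vowel of the stem is a front vowel (*ibte*, *wiuhmi*, *ovewe*); -udu when the last vowel of the stem is a back vowel (*kina*, *musto*).
Since the last vowel of *vasura* is /a/ (a back vowel), it takes -udu, giving *vasuraudu*.
Since the last vowel of *e* is /e/ (a front vowel), it takes -ev, giving *eev*.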